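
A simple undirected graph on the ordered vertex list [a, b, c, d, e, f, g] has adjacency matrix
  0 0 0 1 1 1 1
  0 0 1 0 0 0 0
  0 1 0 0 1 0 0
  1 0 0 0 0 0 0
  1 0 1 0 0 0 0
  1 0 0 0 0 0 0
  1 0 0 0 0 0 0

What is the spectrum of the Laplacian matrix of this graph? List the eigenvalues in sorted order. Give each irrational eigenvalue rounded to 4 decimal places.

Reading degrees in the order [a, b, c, d, e, f, g] gives [4, 1, 2, 1, 2, 1, 1]; set D = diag(4, 1, 2, 1, 2, 1, 1) and form L = D - A. Since every row of L sums to 0, the all-ones vector is in the kernel and 0 is an eigenvalue. The largest eigenvalue, 5.0965, is at most the vertex count 7.

[0, 0.2955, 1, 1, 1.4911, 3.1169, 5.0965]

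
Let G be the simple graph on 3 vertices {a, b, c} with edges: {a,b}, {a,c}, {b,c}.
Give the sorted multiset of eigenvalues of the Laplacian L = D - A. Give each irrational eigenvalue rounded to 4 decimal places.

[0, 3, 3]

Reading degrees in the order [a, b, c] gives [2, 2, 2]; set D = diag(2, 2, 2) and form L = D - A. The multiplicity of 0 as a Laplacian eigenvalue equals the number of connected components. The eigenvalues sum to 6, which equals trace(L) = 2|E|.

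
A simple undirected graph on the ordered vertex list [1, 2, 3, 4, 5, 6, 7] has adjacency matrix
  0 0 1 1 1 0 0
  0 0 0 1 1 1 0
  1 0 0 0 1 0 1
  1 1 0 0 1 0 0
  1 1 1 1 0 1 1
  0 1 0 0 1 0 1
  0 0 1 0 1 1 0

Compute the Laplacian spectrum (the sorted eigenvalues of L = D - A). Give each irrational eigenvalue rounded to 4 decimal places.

Each diagonal entry of L is the vertex degree and each off-diagonal entry is -1 where an edge is present, 0 otherwise; in the order [1, 2, 3, 4, 5, 6, 7] the diagonal is [3, 3, 3, 3, 6, 3, 3]. Since every row of L sums to 0, the all-ones vector is in the kernel and 0 is an eigenvalue. The single zero eigenvalue shows the graph is connected. By the matrix-tree theorem the graph has (1/7) * product of the nonzero eigenvalues = 320 spanning trees.

[0, 2, 2, 4, 4, 5, 7]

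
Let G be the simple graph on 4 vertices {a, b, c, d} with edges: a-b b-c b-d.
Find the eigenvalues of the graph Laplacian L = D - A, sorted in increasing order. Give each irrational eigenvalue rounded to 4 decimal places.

With the vertex order [a, b, c, d], the degrees are [1, 3, 1, 1], giving D = diag(1, 3, 1, 1) and L = D - A. The multiplicity of 0 as a Laplacian eigenvalue equals the number of connected components. The single zero eigenvalue shows the graph is connected. By the matrix-tree theorem the graph has (1/4) * product of the nonzero eigenvalues = 1 spanning tree. The eigenvalues sum to 6, which equals trace(L) = 2|E|.

[0, 1, 1, 4]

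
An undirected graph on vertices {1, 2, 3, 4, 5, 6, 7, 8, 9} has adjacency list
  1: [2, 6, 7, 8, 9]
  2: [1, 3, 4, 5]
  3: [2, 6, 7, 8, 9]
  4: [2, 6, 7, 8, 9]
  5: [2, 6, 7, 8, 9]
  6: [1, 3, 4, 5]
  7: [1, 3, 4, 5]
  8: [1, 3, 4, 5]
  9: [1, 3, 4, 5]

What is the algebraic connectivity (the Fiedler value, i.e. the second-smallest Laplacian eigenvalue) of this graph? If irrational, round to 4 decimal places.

Reading degrees in the order [1, 2, 3, 4, 5, 6, 7, 8, 9] gives [5, 4, 5, 5, 5, 4, 4, 4, 4]; set D = diag(5, 4, 5, 5, 5, 4, 4, 4, 4) and form L = D - A. Computing the eigenvalues of L and sorting gives [0, 4, 4, 4, 4, 5, 5, 5, 9]. The Fiedler value lambda_2 = 4 is strictly positive, so the graph is connected. There is one zero in the spectrum, matching the 1 component.

4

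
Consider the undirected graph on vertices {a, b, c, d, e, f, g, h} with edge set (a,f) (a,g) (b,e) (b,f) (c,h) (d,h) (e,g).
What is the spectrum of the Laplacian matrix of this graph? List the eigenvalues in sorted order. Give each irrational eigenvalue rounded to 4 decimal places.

[0, 0, 1, 1.3820, 1.3820, 3, 3.6180, 3.6180]

Each diagonal entry of L is the vertex degree and each off-diagonal entry is -1 where an edge is present, 0 otherwise; in the order [a, b, c, d, e, f, g, h] the diagonal is [2, 2, 1, 1, 2, 2, 2, 2]. L is symmetric positive semidefinite, so every eigenvalue is real and nonnegative. The 2 zero eigenvalues correspond to the 2 connected components.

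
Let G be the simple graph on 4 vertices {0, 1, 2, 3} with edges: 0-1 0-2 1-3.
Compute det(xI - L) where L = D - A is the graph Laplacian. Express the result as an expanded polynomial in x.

Reading degrees in the order [0, 1, 2, 3] gives [2, 2, 1, 1]; set D = diag(2, 2, 1, 1) and form L = D - A. Computing det(xI - L) by cofactor expansion (or equivalently via sum-over-permutations) gives x^4 - 6x^3 + 10x^2 - 4x. The constant term is 0 because L is singular (the all-ones vector lies in its kernel). There is one zero in the spectrum, matching the 1 component. By the matrix-tree theorem the graph has (1/4) * product of the nonzero eigenvalues = 1 spanning tree.

x^4 - 6x^3 + 10x^2 - 4x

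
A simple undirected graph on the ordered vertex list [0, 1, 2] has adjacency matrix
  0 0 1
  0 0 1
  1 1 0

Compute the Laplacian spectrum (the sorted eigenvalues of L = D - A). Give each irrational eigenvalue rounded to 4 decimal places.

With the vertex order [0, 1, 2], the degrees are [1, 1, 2], giving D = diag(1, 1, 2) and L = D - A. The multiplicity of 0 as a Laplacian eigenvalue equals the number of connected components. The eigenvalues sum to 4, which equals trace(L) = 2|E|.

[0, 1, 3]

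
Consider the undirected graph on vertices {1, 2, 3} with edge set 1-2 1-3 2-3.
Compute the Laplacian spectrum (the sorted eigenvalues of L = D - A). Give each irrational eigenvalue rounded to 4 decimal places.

[0, 3, 3]

Reading degrees in the order [1, 2, 3] gives [2, 2, 2]; set D = diag(2, 2, 2) and form L = D - A. Diagonalising L (or applying a numerical eigensolver to the 3x3 matrix) gives the spectrum above. The single zero eigenvalue shows the graph is connected.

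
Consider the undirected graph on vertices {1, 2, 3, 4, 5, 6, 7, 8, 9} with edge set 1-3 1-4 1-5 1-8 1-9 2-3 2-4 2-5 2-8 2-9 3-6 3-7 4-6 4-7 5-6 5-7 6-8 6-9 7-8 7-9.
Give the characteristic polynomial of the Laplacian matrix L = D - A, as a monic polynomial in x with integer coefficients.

x^9 - 40x^8 + 690x^7 - 6720x^6 + 40485x^5 - 154704x^4 + 366560x^3 - 492800x^2 + 288000x

With the vertex order [1, 2, 3, 4, 5, 6, 7, 8, 9], the degrees are [5, 5, 4, 4, 4, 5, 5, 4, 4], giving D = diag(5, 5, 4, 4, 4, 5, 5, 4, 4) and L = D - A. The eigenvalues of L are [0, 4, 4, 4, 4, 5, 5, 5, 9]; the characteristic polynomial is the product of (x - lambda_i), which multiplies out to x^9 - 40x^8 + 690x^7 - 6720x^6 + 40485x^5 - 154704x^4 + 366560x^3 - 492800x^2 + 288000x. Since p(0) = det(-L) = 0, x divides p(x). The largest eigenvalue, 9, is at most the vertex count 9.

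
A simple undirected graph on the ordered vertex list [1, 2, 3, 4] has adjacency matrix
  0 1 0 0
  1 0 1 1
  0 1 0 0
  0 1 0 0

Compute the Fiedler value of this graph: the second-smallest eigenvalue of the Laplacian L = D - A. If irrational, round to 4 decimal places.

Reading degrees in the order [1, 2, 3, 4] gives [1, 3, 1, 1]; set D = diag(1, 3, 1, 1) and form L = D - A. Computing the eigenvalues of L and sorting gives [0, 1, 1, 4]. The Fiedler value lambda_2 = 1 is strictly positive, so the graph is connected.

1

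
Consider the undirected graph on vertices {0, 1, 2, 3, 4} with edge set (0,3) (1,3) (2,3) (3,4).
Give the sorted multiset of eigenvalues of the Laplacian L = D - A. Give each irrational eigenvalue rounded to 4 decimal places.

Each diagonal entry of L is the vertex degree and each off-diagonal entry is -1 where an edge is present, 0 otherwise; in the order [0, 1, 2, 3, 4] the diagonal is [1, 1, 1, 4, 1]. L is symmetric positive semidefinite, so every eigenvalue is real and nonnegative. The eigenvalues sum to 8, which equals trace(L) = 2|E|. There is one zero in the spectrum, matching the 1 component.

[0, 1, 1, 1, 5]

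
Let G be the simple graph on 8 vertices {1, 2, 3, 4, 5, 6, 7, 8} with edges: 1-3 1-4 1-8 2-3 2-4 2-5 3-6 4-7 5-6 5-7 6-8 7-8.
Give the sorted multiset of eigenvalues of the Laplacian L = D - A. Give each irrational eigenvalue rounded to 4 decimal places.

Reading degrees in the order [1, 2, 3, 4, 5, 6, 7, 8] gives [3, 3, 3, 3, 3, 3, 3, 3]; set D = diag(3, 3, 3, 3, 3, 3, 3, 3) and form L = D - A. Diagonalising L (or applying a numerical eigensolver to the 8x8 matrix) gives the spectrum above. The single zero eigenvalue shows the graph is connected.

[0, 2, 2, 2, 4, 4, 4, 6]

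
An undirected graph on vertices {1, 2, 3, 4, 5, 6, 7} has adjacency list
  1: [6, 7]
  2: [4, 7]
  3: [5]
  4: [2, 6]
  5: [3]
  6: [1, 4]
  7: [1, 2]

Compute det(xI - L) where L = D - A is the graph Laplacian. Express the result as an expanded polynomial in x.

With the vertex order [1, 2, 3, 4, 5, 6, 7], the degrees are [2, 2, 1, 2, 1, 2, 2], giving D = diag(2, 2, 1, 2, 1, 2, 2) and L = D - A. Computing det(xI - L) by cofactor expansion (or equivalently via sum-over-permutations) gives x^7 - 12x^6 + 55x^5 - 120x^4 + 125x^3 - 50x^2. The coefficient of x^6 equals -trace(L) = -12, matching the sum of degrees. The eigenvalues sum to 12, which equals trace(L) = 2|E|. The largest eigenvalue, 3.6180, is at most the vertex count 7.

x^7 - 12x^6 + 55x^5 - 120x^4 + 125x^3 - 50x^2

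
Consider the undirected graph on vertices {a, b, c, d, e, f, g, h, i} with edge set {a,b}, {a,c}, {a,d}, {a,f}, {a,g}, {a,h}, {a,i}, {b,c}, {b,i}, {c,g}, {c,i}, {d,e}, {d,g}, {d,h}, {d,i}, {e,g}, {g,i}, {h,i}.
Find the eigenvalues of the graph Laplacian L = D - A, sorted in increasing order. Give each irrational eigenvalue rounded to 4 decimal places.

With the vertex order [a, b, c, d, e, f, g, h, i], the degrees are [7, 3, 4, 5, 2, 1, 5, 3, 6], giving D = diag(7, 3, 4, 5, 2, 1, 5, 3, 6) and L = D - A. Since every row of L sums to 0, the all-ones vector is in the kernel and 0 is an eigenvalue. The eigenvalues sum to 36, which equals trace(L) = 2|E|.

[0, 0.9565, 1.7047, 2.5700, 4.0084, 5.1751, 6.3906, 7.1248, 8.0698]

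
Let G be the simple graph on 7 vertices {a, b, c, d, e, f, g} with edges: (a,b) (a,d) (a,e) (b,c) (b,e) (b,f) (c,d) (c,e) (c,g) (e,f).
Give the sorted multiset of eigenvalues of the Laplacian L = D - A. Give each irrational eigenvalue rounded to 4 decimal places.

Reading degrees in the order [a, b, c, d, e, f, g] gives [3, 4, 4, 2, 4, 2, 1]; set D = diag(3, 4, 4, 2, 4, 2, 1) and form L = D - A. L is symmetric positive semidefinite, so every eigenvalue is real and nonnegative. The single zero eigenvalue shows the graph is connected.

[0, 0.8487, 1.4903, 3, 3.7371, 5, 5.9239]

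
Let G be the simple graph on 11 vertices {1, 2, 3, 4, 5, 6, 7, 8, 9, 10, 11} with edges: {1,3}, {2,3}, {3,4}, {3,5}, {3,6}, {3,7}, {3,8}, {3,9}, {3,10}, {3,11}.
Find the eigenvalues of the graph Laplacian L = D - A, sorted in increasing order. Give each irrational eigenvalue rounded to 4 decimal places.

[0, 1, 1, 1, 1, 1, 1, 1, 1, 1, 11]

Each diagonal entry of L is the vertex degree and each off-diagonal entry is -1 where an edge is present, 0 otherwise; in the order [1, 2, 3, 4, 5, 6, 7, 8, 9, 10, 11] the diagonal is [1, 1, 10, 1, 1, 1, 1, 1, 1, 1, 1]. Since every row of L sums to 0, the all-ones vector is in the kernel and 0 is an eigenvalue. The single zero eigenvalue shows the graph is connected. There is one zero in the spectrum, matching the 1 component.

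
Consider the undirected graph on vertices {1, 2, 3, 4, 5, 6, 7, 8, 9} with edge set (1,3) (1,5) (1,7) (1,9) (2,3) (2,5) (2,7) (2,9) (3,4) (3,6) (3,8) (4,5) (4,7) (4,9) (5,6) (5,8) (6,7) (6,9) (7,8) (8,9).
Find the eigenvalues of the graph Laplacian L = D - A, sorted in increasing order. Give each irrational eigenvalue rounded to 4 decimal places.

Reading degrees in the order [1, 2, 3, 4, 5, 6, 7, 8, 9] gives [4, 4, 5, 4, 5, 4, 5, 4, 5]; set D = diag(4, 4, 5, 4, 5, 4, 5, 4, 5) and form L = D - A. Diagonalising L (or applying a numerical eigensolver to the 9x9 matrix) gives the spectrum above. The single zero eigenvalue shows the graph is connected. By the matrix-tree theorem the graph has (1/9) * product of the nonzero eigenvalues = 32000 spanning trees.

[0, 4, 4, 4, 4, 5, 5, 5, 9]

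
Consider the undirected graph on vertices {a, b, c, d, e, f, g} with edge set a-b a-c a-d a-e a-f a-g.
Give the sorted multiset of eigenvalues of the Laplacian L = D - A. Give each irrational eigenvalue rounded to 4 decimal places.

[0, 1, 1, 1, 1, 1, 7]

With the vertex order [a, b, c, d, e, f, g], the degrees are [6, 1, 1, 1, 1, 1, 1], giving D = diag(6, 1, 1, 1, 1, 1, 1) and L = D - A. Since every row of L sums to 0, the all-ones vector is in the kernel and 0 is an eigenvalue. The largest eigenvalue, 7, is at most the vertex count 7.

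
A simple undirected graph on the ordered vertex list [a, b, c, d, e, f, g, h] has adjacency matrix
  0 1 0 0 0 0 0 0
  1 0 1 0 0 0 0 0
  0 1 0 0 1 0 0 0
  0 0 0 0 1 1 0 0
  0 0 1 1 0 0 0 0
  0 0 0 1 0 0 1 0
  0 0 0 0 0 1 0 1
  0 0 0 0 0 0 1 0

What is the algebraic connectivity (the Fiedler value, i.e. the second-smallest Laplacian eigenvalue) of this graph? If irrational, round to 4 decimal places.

0.1522

Each diagonal entry of L is the vertex degree and each off-diagonal entry is -1 where an edge is present, 0 otherwise; in the order [a, b, c, d, e, f, g, h] the diagonal is [1, 2, 2, 2, 2, 2, 2, 1]. The smallest Laplacian eigenvalue is always 0. The next one, lambda_2 = 0.1522, measures how hard the graph is to disconnect: larger values mean better connectivity. The eigenvalues sum to 14, which equals trace(L) = 2|E|.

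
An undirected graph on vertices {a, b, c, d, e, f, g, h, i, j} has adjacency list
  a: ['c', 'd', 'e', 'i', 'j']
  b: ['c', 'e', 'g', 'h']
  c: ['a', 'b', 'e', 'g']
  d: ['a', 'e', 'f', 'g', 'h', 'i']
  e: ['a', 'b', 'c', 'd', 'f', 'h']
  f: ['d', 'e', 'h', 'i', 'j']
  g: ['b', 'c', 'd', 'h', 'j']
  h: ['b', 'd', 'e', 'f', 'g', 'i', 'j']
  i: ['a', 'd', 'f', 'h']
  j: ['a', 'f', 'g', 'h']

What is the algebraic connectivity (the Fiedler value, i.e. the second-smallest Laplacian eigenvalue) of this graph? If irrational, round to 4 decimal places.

2.5284

Reading degrees in the order [a, b, c, d, e, f, g, h, i, j] gives [5, 4, 4, 6, 6, 5, 5, 7, 4, 4]; set D = diag(5, 4, 4, 6, 6, 5, 5, 7, 4, 4) and form L = D - A. The smallest Laplacian eigenvalue is always 0. The next one, lambda_2 = 2.5284, measures how hard the graph is to disconnect: larger values mean better connectivity.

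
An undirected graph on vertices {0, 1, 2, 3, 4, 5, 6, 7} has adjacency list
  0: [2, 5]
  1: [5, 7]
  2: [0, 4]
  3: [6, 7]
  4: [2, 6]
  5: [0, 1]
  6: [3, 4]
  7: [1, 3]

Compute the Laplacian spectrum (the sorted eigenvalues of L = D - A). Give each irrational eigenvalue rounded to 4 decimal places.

With the vertex order [0, 1, 2, 3, 4, 5, 6, 7], the degrees are [2, 2, 2, 2, 2, 2, 2, 2], giving D = diag(2, 2, 2, 2, 2, 2, 2, 2) and L = D - A. Diagonalising L (or applying a numerical eigensolver to the 8x8 matrix) gives the spectrum above. The single zero eigenvalue shows the graph is connected. There is one zero in the spectrum, matching the 1 component. The eigenvalues sum to 16, which equals trace(L) = 2|E|.

[0, 0.5858, 0.5858, 2, 2, 3.4142, 3.4142, 4]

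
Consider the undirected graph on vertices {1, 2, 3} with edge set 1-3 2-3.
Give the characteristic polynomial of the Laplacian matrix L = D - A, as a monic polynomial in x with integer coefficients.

Reading degrees in the order [1, 2, 3] gives [1, 1, 2]; set D = diag(1, 1, 2) and form L = D - A. The eigenvalues of L are [0, 1, 3]; the characteristic polynomial is the product of (x - lambda_i), which multiplies out to x^3 - 4x^2 + 3x. Since p(0) = det(-L) = 0, x divides p(x). The largest eigenvalue, 3, is at most the vertex count 3.

x^3 - 4x^2 + 3x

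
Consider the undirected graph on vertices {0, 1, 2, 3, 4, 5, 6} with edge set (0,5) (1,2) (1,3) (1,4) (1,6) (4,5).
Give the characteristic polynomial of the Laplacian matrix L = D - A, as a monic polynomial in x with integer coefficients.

x^7 - 12x^6 + 52x^5 - 104x^4 + 102x^3 - 46x^2 + 7x

With the vertex order [0, 1, 2, 3, 4, 5, 6], the degrees are [1, 4, 1, 1, 2, 2, 1], giving D = diag(1, 4, 1, 1, 2, 2, 1) and L = D - A. L has integer entries, so p(x) = det(xI - L) has integer coefficients. Expanding the determinant yields x^7 - 12x^6 + 52x^5 - 104x^4 + 102x^3 - 46x^2 + 7x. The constant term is 0 because L is singular (the all-ones vector lies in its kernel). The eigenvalues sum to 12, which equals trace(L) = 2|E|.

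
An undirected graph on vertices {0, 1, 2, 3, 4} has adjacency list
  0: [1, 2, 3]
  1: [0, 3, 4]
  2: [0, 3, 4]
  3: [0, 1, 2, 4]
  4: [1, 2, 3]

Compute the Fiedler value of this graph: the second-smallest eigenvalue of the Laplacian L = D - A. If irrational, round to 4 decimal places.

3

With the vertex order [0, 1, 2, 3, 4], the degrees are [3, 3, 3, 4, 3], giving D = diag(3, 3, 3, 4, 3) and L = D - A. The smallest Laplacian eigenvalue is always 0. The next one, lambda_2 = 3, measures how hard the graph is to disconnect: larger values mean better connectivity.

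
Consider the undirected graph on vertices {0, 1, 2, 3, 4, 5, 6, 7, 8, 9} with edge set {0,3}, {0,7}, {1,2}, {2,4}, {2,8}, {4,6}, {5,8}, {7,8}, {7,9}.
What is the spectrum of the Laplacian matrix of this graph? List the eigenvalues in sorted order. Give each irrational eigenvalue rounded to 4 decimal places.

[0, 0.1729, 0.4755, 0.6617, 0.7420, 2, 2.2091, 2.9065, 3.9563, 4.8760]

With the vertex order [0, 1, 2, 3, 4, 5, 6, 7, 8, 9], the degrees are [2, 1, 3, 1, 2, 1, 1, 3, 3, 1], giving D = diag(2, 1, 3, 1, 2, 1, 1, 3, 3, 1) and L = D - A. The multiplicity of 0 as a Laplacian eigenvalue equals the number of connected components. The single zero eigenvalue shows the graph is connected. The eigenvalues sum to 18, which equals trace(L) = 2|E|.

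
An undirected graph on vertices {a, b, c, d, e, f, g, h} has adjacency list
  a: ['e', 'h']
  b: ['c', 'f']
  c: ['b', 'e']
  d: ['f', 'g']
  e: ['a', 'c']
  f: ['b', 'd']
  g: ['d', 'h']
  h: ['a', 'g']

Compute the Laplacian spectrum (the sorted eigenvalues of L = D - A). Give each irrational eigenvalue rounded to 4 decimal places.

Each diagonal entry of L is the vertex degree and each off-diagonal entry is -1 where an edge is present, 0 otherwise; in the order [a, b, c, d, e, f, g, h] the diagonal is [2, 2, 2, 2, 2, 2, 2, 2]. The multiplicity of 0 as a Laplacian eigenvalue equals the number of connected components. The eigenvalues sum to 16, which equals trace(L) = 2|E|.

[0, 0.5858, 0.5858, 2, 2, 3.4142, 3.4142, 4]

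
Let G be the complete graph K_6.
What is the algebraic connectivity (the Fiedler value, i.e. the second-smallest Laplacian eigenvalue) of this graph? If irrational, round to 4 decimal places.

6

The graph has 6 vertices and degree multiset [5, 5, 5, 5, 5, 5]; D is the diagonal matrix of degrees and L = D - A. Computing the eigenvalues of L and sorting gives [0, 6, 6, 6, 6, 6]. The Fiedler value lambda_2 = 6 is strictly positive, so the graph is connected. The largest eigenvalue, 6, is at most the vertex count 6.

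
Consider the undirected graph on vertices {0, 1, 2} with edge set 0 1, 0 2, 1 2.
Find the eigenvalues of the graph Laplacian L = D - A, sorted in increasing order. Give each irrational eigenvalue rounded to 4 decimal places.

With the vertex order [0, 1, 2], the degrees are [2, 2, 2], giving D = diag(2, 2, 2) and L = D - A. Diagonalising L (or applying a numerical eigensolver to the 3x3 matrix) gives the spectrum above. The single zero eigenvalue shows the graph is connected. By the matrix-tree theorem the graph has (1/3) * product of the nonzero eigenvalues = 3 spanning trees.

[0, 3, 3]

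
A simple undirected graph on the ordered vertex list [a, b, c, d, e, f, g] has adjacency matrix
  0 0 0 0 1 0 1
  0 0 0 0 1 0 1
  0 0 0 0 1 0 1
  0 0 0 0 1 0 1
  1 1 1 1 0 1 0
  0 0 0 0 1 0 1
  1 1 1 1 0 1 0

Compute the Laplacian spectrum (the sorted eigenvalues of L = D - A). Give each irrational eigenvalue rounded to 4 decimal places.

[0, 2, 2, 2, 2, 5, 7]

Reading degrees in the order [a, b, c, d, e, f, g] gives [2, 2, 2, 2, 5, 2, 5]; set D = diag(2, 2, 2, 2, 5, 2, 5) and form L = D - A. Since every row of L sums to 0, the all-ones vector is in the kernel and 0 is an eigenvalue. By the matrix-tree theorem the graph has (1/7) * product of the nonzero eigenvalues = 80 spanning trees. The largest eigenvalue, 7, is at most the vertex count 7.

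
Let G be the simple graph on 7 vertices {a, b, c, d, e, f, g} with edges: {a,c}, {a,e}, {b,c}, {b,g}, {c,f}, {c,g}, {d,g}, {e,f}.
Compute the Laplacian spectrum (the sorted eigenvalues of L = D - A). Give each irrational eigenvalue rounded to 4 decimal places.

[0, 0.5140, 1.3364, 2, 3, 3.8360, 5.3136]

Reading degrees in the order [a, b, c, d, e, f, g] gives [2, 2, 4, 1, 2, 2, 3]; set D = diag(2, 2, 4, 1, 2, 2, 3) and form L = D - A. Since every row of L sums to 0, the all-ones vector is in the kernel and 0 is an eigenvalue.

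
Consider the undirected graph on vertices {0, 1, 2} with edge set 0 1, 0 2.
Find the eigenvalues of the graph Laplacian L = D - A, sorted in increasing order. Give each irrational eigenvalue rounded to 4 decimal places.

[0, 1, 3]

Reading degrees in the order [0, 1, 2] gives [2, 1, 1]; set D = diag(2, 1, 1) and form L = D - A. Since every row of L sums to 0, the all-ones vector is in the kernel and 0 is an eigenvalue. There is one zero in the spectrum, matching the 1 component.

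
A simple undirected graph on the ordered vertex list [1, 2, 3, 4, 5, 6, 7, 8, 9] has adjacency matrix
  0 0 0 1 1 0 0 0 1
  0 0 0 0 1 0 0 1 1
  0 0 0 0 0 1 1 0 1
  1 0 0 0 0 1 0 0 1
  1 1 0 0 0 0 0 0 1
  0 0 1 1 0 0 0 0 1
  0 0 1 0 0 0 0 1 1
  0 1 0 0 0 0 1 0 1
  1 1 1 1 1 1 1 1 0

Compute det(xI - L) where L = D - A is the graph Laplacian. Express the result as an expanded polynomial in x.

x^9 - 32x^8 + 428x^7 - 3136x^6 + 13786x^5 - 37232x^4 + 60276x^3 - 53424x^2 + 19845x

With the vertex order [1, 2, 3, 4, 5, 6, 7, 8, 9], the degrees are [3, 3, 3, 3, 3, 3, 3, 3, 8], giving D = diag(3, 3, 3, 3, 3, 3, 3, 3, 8) and L = D - A. Computing det(xI - L) by cofactor expansion (or equivalently via sum-over-permutations) gives x^9 - 32x^8 + 428x^7 - 3136x^6 + 13786x^5 - 37232x^4 + 60276x^3 - 53424x^2 + 19845x. Since p(0) = det(-L) = 0, x divides p(x).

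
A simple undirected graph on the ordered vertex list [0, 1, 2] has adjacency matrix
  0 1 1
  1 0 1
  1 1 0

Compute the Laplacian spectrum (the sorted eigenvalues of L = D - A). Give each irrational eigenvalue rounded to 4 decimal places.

With the vertex order [0, 1, 2], the degrees are [2, 2, 2], giving D = diag(2, 2, 2) and L = D - A. Diagonalising L (or applying a numerical eigensolver to the 3x3 matrix) gives the spectrum above. By the matrix-tree theorem the graph has (1/3) * product of the nonzero eigenvalues = 3 spanning trees.

[0, 3, 3]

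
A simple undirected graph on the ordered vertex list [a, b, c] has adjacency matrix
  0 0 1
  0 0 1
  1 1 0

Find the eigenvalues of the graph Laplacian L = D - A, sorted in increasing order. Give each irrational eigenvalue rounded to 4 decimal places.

[0, 1, 3]

With the vertex order [a, b, c], the degrees are [1, 1, 2], giving D = diag(1, 1, 2) and L = D - A. Diagonalising L (or applying a numerical eigensolver to the 3x3 matrix) gives the spectrum above. There is one zero in the spectrum, matching the 1 component. The largest eigenvalue, 3, is at most the vertex count 3.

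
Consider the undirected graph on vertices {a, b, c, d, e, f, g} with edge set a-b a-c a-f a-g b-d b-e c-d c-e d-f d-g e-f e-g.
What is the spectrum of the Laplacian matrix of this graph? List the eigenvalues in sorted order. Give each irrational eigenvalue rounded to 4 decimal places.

[0, 3, 3, 3, 4, 4, 7]

Reading degrees in the order [a, b, c, d, e, f, g] gives [4, 3, 3, 4, 4, 3, 3]; set D = diag(4, 3, 3, 4, 4, 3, 3) and form L = D - A. Since every row of L sums to 0, the all-ones vector is in the kernel and 0 is an eigenvalue. The single zero eigenvalue shows the graph is connected. There is one zero in the spectrum, matching the 1 component.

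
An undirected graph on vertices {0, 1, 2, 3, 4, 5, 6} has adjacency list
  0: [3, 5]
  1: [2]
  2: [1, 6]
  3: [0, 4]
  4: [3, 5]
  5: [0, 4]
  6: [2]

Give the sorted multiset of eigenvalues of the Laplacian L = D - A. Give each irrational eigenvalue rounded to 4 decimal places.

[0, 0, 1, 2, 2, 3, 4]

With the vertex order [0, 1, 2, 3, 4, 5, 6], the degrees are [2, 1, 2, 2, 2, 2, 1], giving D = diag(2, 1, 2, 2, 2, 2, 1) and L = D - A. L is symmetric positive semidefinite, so every eigenvalue is real and nonnegative. The 2 zero eigenvalues correspond to the 2 connected components. The eigenvalues sum to 12, which equals trace(L) = 2|E|. The largest eigenvalue, 4, is at most the vertex count 7.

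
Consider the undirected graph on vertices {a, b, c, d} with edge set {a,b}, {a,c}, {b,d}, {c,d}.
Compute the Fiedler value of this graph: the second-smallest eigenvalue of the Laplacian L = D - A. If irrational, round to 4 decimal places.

Each diagonal entry of L is the vertex degree and each off-diagonal entry is -1 where an edge is present, 0 otherwise; in the order [a, b, c, d] the diagonal is [2, 2, 2, 2]. The smallest Laplacian eigenvalue is always 0. The next one, lambda_2 = 2, measures how hard the graph is to disconnect: larger values mean better connectivity. There is one zero in the spectrum, matching the 1 component.

2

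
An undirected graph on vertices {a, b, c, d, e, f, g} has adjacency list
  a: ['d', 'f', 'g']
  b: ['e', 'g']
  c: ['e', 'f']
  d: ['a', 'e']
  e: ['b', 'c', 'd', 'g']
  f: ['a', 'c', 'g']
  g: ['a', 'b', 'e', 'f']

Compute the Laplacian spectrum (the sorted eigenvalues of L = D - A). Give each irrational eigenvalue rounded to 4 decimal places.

Each diagonal entry of L is the vertex degree and each off-diagonal entry is -1 where an edge is present, 0 otherwise; in the order [a, b, c, d, e, f, g] the diagonal is [3, 2, 2, 2, 4, 3, 4]. Diagonalising L (or applying a numerical eigensolver to the 7x7 matrix) gives the spectrum above. The eigenvalues sum to 20, which equals trace(L) = 2|E|.

[0, 1.5858, 1.5858, 2.2679, 4.4142, 4.4142, 5.7321]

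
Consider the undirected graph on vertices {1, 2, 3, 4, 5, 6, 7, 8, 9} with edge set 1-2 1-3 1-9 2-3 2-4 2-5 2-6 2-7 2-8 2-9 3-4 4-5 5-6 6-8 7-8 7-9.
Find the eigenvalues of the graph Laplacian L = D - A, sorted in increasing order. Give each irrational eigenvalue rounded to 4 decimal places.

[0, 1.5858, 1.5858, 3, 3, 4.4142, 4.4142, 5, 9]

Reading degrees in the order [1, 2, 3, 4, 5, 6, 7, 8, 9] gives [3, 8, 3, 3, 3, 3, 3, 3, 3]; set D = diag(3, 8, 3, 3, 3, 3, 3, 3, 3) and form L = D - A. L is symmetric positive semidefinite, so every eigenvalue is real and nonnegative. The eigenvalues sum to 32, which equals trace(L) = 2|E|. By the matrix-tree theorem the graph has (1/9) * product of the nonzero eigenvalues = 2205 spanning trees.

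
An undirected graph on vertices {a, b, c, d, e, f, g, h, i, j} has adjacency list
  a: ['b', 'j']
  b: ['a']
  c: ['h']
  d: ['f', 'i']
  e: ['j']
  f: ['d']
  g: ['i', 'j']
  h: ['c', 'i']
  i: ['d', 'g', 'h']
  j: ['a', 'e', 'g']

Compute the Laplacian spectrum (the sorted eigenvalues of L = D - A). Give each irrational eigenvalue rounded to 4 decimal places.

Reading degrees in the order [a, b, c, d, e, f, g, h, i, j] gives [2, 1, 1, 2, 1, 1, 2, 2, 3, 3]; set D = diag(2, 1, 1, 2, 1, 1, 2, 2, 3, 3) and form L = D - A. Diagonalising L (or applying a numerical eigensolver to the 10x10 matrix) gives the spectrum above. By the matrix-tree theorem the graph has (1/10) * product of the nonzero eigenvalues = 1 spanning tree.

[0, 0.1561, 0.3820, 0.5965, 1.1864, 2, 2.4539, 2.6180, 4.0305, 4.5767]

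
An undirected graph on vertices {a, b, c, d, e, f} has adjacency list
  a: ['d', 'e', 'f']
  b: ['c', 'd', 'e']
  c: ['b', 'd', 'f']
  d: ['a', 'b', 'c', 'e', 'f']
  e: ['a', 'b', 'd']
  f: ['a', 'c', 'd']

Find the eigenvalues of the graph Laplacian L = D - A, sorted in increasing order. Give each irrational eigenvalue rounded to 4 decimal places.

[0, 2.3820, 2.3820, 4.6180, 4.6180, 6]

Each diagonal entry of L is the vertex degree and each off-diagonal entry is -1 where an edge is present, 0 otherwise; in the order [a, b, c, d, e, f] the diagonal is [3, 3, 3, 5, 3, 3]. L is symmetric positive semidefinite, so every eigenvalue is real and nonnegative. The single zero eigenvalue shows the graph is connected. The largest eigenvalue, 6, is at most the vertex count 6. The eigenvalues sum to 20, which equals trace(L) = 2|E|.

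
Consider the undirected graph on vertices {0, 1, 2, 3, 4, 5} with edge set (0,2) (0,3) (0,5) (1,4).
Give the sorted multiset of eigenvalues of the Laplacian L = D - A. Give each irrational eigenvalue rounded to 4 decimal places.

With the vertex order [0, 1, 2, 3, 4, 5], the degrees are [3, 1, 1, 1, 1, 1], giving D = diag(3, 1, 1, 1, 1, 1) and L = D - A. L is symmetric positive semidefinite, so every eigenvalue is real and nonnegative. The 2 zero eigenvalues correspond to the 2 connected components.

[0, 0, 1, 1, 2, 4]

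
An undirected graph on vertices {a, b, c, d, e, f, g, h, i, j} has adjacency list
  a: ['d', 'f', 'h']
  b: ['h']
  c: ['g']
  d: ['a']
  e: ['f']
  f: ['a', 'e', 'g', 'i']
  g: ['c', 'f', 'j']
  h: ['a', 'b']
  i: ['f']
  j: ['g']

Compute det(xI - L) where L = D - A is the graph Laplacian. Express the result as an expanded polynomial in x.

With the vertex order [a, b, c, d, e, f, g, h, i, j], the degrees are [3, 1, 1, 1, 1, 4, 3, 2, 1, 1], giving D = diag(3, 1, 1, 1, 1, 4, 3, 2, 1, 1) and L = D - A. L has integer entries, so p(x) = det(xI - L) has integer coefficients. Expanding the determinant yields x^10 - 18x^9 + 131x^8 - 502x^7 + 1108x^6 - 1454x^5 + 1133x^4 - 504x^3 + 115x^2 - 10x. The coefficient of x^9 equals -trace(L) = -18, matching the sum of degrees. By the matrix-tree theorem the graph has (1/10) * product of the nonzero eigenvalues = 1 spanning tree. There is one zero in the spectrum, matching the 1 component.

x^10 - 18x^9 + 131x^8 - 502x^7 + 1108x^6 - 1454x^5 + 1133x^4 - 504x^3 + 115x^2 - 10x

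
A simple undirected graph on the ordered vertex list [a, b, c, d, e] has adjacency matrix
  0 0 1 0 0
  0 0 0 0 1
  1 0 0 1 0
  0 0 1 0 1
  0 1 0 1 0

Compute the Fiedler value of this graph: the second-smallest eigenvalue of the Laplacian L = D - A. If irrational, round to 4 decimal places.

0.3820

With the vertex order [a, b, c, d, e], the degrees are [1, 1, 2, 2, 2], giving D = diag(1, 1, 2, 2, 2) and L = D - A. Computing the eigenvalues of L and sorting gives [0, 0.3820, 1.3820, 2.6180, 3.6180]. The Fiedler value lambda_2 = 0.3820 is strictly positive, so the graph is connected. The eigenvalues sum to 8, which equals trace(L) = 2|E|.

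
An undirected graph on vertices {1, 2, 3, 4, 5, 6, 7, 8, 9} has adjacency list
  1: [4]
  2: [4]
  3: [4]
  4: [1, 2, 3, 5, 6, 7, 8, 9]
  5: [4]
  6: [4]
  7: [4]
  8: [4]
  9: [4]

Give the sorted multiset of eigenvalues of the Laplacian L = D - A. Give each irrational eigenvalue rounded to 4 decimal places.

Each diagonal entry of L is the vertex degree and each off-diagonal entry is -1 where an edge is present, 0 otherwise; in the order [1, 2, 3, 4, 5, 6, 7, 8, 9] the diagonal is [1, 1, 1, 8, 1, 1, 1, 1, 1]. L is symmetric positive semidefinite, so every eigenvalue is real and nonnegative. The largest eigenvalue, 9, is at most the vertex count 9.

[0, 1, 1, 1, 1, 1, 1, 1, 9]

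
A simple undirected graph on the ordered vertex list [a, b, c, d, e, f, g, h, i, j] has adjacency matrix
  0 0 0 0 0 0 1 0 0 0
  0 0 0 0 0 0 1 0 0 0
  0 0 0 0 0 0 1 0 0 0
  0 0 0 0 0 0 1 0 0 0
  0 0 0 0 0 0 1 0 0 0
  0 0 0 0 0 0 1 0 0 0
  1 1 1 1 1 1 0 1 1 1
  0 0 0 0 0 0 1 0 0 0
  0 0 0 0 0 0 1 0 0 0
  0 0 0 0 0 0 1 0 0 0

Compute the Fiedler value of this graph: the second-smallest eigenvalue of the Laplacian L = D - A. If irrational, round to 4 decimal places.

1

Each diagonal entry of L is the vertex degree and each off-diagonal entry is -1 where an edge is present, 0 otherwise; in the order [a, b, c, d, e, f, g, h, i, j] the diagonal is [1, 1, 1, 1, 1, 1, 9, 1, 1, 1]. Computing the eigenvalues of L and sorting gives [0, 1, 1, 1, 1, 1, 1, 1, 1, 10]. The Fiedler value lambda_2 = 1 is strictly positive, so the graph is connected.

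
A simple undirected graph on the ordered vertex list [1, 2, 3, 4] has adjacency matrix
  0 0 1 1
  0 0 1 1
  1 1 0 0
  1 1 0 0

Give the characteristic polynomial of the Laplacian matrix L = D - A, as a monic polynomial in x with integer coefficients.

With the vertex order [1, 2, 3, 4], the degrees are [2, 2, 2, 2], giving D = diag(2, 2, 2, 2) and L = D - A. Computing det(xI - L) by cofactor expansion (or equivalently via sum-over-permutations) gives x^4 - 8x^3 + 20x^2 - 16x. The coefficient of x^3 equals -trace(L) = -8, matching the sum of degrees. By the matrix-tree theorem the graph has (1/4) * product of the nonzero eigenvalues = 4 spanning trees. The eigenvalues sum to 8, which equals trace(L) = 2|E|.

x^4 - 8x^3 + 20x^2 - 16x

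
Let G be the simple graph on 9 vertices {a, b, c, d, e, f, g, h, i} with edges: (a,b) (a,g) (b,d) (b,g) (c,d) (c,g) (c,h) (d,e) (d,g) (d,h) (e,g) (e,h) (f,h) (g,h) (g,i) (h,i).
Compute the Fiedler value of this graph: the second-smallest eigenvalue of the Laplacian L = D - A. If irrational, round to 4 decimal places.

0.8833

Each diagonal entry of L is the vertex degree and each off-diagonal entry is -1 where an edge is present, 0 otherwise; in the order [a, b, c, d, e, f, g, h, i] the diagonal is [2, 3, 3, 5, 3, 1, 7, 6, 2]. The sorted Laplacian eigenvalues are [0, 0.8833, 1.5521, 2.0797, 3, 3.4609, 5.9558, 7.0286, 8.0396]; the algebraic connectivity is the second entry, 0.8833. There is one zero in the spectrum, matching the 1 component.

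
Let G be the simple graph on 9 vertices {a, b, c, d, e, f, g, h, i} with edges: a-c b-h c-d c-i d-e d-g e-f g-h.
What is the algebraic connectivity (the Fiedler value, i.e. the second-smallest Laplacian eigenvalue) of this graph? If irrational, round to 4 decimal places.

Reading degrees in the order [a, b, c, d, e, f, g, h, i] gives [1, 1, 3, 3, 2, 1, 2, 2, 1]; set D = diag(1, 1, 3, 3, 2, 1, 2, 2, 1) and form L = D - A. Computing the eigenvalues of L and sorting gives [0, 0.2217, 0.3327, 1, 1.1923, 2.1071, 3, 3.4413, 4.7049]. The Fiedler value lambda_2 = 0.2217 is strictly positive, so the graph is connected. The eigenvalues sum to 16, which equals trace(L) = 2|E|.

0.2217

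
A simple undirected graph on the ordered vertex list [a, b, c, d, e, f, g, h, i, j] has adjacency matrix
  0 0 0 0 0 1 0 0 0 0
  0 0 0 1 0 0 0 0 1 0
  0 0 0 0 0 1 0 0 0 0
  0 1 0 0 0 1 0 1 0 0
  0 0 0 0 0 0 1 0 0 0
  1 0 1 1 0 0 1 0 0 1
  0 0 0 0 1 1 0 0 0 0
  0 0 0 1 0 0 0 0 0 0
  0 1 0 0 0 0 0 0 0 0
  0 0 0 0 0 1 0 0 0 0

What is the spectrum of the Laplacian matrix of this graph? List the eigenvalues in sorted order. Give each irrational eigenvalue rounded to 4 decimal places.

With the vertex order [a, b, c, d, e, f, g, h, i, j], the degrees are [1, 2, 1, 3, 1, 5, 2, 1, 1, 1], giving D = diag(1, 2, 1, 3, 1, 5, 2, 1, 1, 1) and L = D - A. The multiplicity of 0 as a Laplacian eigenvalue equals the number of connected components. There is one zero in the spectrum, matching the 1 component. The eigenvalues sum to 18, which equals trace(L) = 2|E|.

[0, 0.2357, 0.5027, 0.6782, 1, 1, 2.1648, 2.4725, 3.7543, 6.1917]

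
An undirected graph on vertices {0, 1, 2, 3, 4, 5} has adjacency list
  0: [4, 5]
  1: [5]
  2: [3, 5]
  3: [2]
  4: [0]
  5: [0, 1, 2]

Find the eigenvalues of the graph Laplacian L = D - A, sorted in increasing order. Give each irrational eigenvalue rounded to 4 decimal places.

Reading degrees in the order [0, 1, 2, 3, 4, 5] gives [2, 1, 2, 1, 1, 3]; set D = diag(2, 1, 2, 1, 1, 3) and form L = D - A. L is symmetric positive semidefinite, so every eigenvalue is real and nonnegative. By the matrix-tree theorem the graph has (1/6) * product of the nonzero eigenvalues = 1 spanning tree. The eigenvalues sum to 10, which equals trace(L) = 2|E|.

[0, 0.3820, 0.6972, 2, 2.6180, 4.3028]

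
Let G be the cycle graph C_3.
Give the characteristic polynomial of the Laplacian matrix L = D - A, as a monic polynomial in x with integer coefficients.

x^3 - 6x^2 + 9x

The graph has 3 vertices and degree multiset [2, 2, 2]; D is the diagonal matrix of degrees and L = D - A. Computing det(xI - L) by cofactor expansion (or equivalently via sum-over-permutations) gives x^3 - 6x^2 + 9x. Since p(0) = det(-L) = 0, x divides p(x). By the matrix-tree theorem the graph has (1/3) * product of the nonzero eigenvalues = 3 spanning trees. The largest eigenvalue, 3, is at most the vertex count 3.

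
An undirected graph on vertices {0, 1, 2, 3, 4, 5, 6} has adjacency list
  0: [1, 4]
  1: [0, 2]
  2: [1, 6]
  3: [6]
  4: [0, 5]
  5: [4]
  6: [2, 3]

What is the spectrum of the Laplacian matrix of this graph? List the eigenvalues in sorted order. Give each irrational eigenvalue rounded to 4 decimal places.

Reading degrees in the order [0, 1, 2, 3, 4, 5, 6] gives [2, 2, 2, 1, 2, 1, 2]; set D = diag(2, 2, 2, 1, 2, 1, 2) and form L = D - A. Diagonalising L (or applying a numerical eigensolver to the 7x7 matrix) gives the spectrum above. The single zero eigenvalue shows the graph is connected.

[0, 0.1981, 0.7530, 1.5550, 2.4450, 3.2470, 3.8019]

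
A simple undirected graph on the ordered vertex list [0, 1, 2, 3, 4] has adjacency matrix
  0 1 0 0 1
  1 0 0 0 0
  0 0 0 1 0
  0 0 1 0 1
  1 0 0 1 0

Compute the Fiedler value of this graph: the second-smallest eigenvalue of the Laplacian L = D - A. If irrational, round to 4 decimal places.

0.3820

Each diagonal entry of L is the vertex degree and each off-diagonal entry is -1 where an edge is present, 0 otherwise; in the order [0, 1, 2, 3, 4] the diagonal is [2, 1, 1, 2, 2]. The sorted Laplacian eigenvalues are [0, 0.3820, 1.3820, 2.6180, 3.6180]; the algebraic connectivity is the second entry, 0.3820. The largest eigenvalue, 3.6180, is at most the vertex count 5.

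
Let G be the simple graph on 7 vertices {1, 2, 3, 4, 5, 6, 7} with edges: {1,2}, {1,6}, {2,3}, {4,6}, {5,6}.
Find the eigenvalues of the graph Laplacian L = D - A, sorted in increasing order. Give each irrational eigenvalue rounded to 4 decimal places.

Reading degrees in the order [1, 2, 3, 4, 5, 6, 7] gives [2, 2, 1, 1, 1, 3, 0]; set D = diag(2, 2, 1, 1, 1, 3, 0) and form L = D - A. The multiplicity of 0 as a Laplacian eigenvalue equals the number of connected components. The 2 zero eigenvalues correspond to the 2 connected components. The eigenvalues sum to 10, which equals trace(L) = 2|E|. The largest eigenvalue, 4.2143, is at most the vertex count 7.

[0, 0, 0.3249, 1, 1.4608, 3, 4.2143]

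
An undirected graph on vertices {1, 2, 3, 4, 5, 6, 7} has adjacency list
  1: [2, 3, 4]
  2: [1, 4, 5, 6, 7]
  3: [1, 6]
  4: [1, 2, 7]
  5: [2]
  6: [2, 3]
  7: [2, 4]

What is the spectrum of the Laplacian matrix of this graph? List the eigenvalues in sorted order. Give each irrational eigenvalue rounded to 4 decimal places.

[0, 0.8890, 1.1894, 2.3106, 3.0875, 4.3809, 6.1426]

With the vertex order [1, 2, 3, 4, 5, 6, 7], the degrees are [3, 5, 2, 3, 1, 2, 2], giving D = diag(3, 5, 2, 3, 1, 2, 2) and L = D - A. L is symmetric positive semidefinite, so every eigenvalue is real and nonnegative. The single zero eigenvalue shows the graph is connected. There is one zero in the spectrum, matching the 1 component.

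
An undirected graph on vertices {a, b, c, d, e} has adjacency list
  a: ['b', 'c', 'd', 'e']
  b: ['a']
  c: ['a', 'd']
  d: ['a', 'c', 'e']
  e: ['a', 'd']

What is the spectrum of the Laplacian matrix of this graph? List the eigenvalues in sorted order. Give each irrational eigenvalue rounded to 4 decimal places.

With the vertex order [a, b, c, d, e], the degrees are [4, 1, 2, 3, 2], giving D = diag(4, 1, 2, 3, 2) and L = D - A. Since every row of L sums to 0, the all-ones vector is in the kernel and 0 is an eigenvalue. The single zero eigenvalue shows the graph is connected. By the matrix-tree theorem the graph has (1/5) * product of the nonzero eigenvalues = 8 spanning trees. There is one zero in the spectrum, matching the 1 component.

[0, 1, 2, 4, 5]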